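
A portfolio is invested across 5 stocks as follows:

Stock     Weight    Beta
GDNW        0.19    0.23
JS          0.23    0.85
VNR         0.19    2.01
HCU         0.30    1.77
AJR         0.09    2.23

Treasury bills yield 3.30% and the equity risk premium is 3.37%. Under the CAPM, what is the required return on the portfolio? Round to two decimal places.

7.86%

β_P = Σ w_i β_i = 0.19×0.23 + 0.23×0.85 + 0.19×2.01 + 0.30×1.77 + 0.09×2.23 = 1.3528
E(R_P) = R_f + β_P × MRP = 3.30% + 1.3528 × 3.37% = 7.86%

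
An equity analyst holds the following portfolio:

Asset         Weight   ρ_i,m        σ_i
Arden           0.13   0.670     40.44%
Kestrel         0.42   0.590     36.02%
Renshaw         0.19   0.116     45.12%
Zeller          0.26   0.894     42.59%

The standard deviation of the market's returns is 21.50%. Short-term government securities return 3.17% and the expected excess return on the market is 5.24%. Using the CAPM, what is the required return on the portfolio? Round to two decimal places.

8.86%

β_Arden = 0.670 × 40.44% / 21.50% = 1.2602
β_Kestrel = 0.590 × 36.02% / 21.50% = 0.9885
β_Renshaw = 0.116 × 45.12% / 21.50% = 0.2434
β_Zeller = 0.894 × 42.59% / 21.50% = 1.7710
β_P = Σ w_i β_i = 0.13×1.2602 + 0.42×0.9885 + 0.19×0.2434 + 0.26×1.7710 = 1.0857
E(R_P) = R_f + β_P × MRP = 3.17% + 1.0857 × 5.24% = 8.86%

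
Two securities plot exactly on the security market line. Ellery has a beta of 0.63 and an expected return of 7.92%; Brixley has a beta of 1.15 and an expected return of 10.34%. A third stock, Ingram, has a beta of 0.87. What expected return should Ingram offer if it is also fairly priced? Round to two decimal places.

9.04%

MRP (SML slope) = (10.34% − 7.92%) / (1.15 − 0.63) = 2.42% / 0.52 = 4.6538%
R_f (intercept) = 7.92% − 0.63 × 4.6538% = 4.9881%
E(R_Ingram) = R_f + β × MRP = 4.9881% + 0.87 × 4.6538% = 9.04%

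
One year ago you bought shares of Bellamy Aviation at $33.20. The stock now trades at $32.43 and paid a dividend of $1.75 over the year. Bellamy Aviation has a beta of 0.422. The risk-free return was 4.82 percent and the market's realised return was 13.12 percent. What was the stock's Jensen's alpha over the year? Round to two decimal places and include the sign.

-5.37%

Realised HPR = (P1 + D1 − P0) / P0 = (32.43 + 1.75 − 33.20) / 33.20 = 0.98 / 33.20 = 2.9518%
MRP = 13.12% − 4.82% = 8.30%
CAPM required = R_f + β·MRP = 4.82% + 0.422 × 8.30% = 8.32260%
α = realised − required = 2.9518% − 8.32260% = -5.37%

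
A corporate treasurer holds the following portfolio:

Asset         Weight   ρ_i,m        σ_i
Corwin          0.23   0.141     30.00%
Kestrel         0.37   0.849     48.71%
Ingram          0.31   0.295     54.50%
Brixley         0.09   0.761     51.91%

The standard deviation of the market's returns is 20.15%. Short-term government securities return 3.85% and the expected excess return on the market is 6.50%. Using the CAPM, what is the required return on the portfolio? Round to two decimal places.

β_Corwin = 0.141 × 30.00% / 20.15% = 0.2099
β_Kestrel = 0.849 × 48.71% / 20.15% = 2.0523
β_Ingram = 0.295 × 54.50% / 20.15% = 0.7979
β_Brixley = 0.761 × 51.91% / 20.15% = 1.9605
β_P = Σ w_i β_i = 0.23×0.2099 + 0.37×2.0523 + 0.31×0.7979 + 0.09×1.9605 = 1.2314
E(R_P) = R_f + β_P × MRP = 3.85% + 1.2314 × 6.50% = 11.85%

11.85%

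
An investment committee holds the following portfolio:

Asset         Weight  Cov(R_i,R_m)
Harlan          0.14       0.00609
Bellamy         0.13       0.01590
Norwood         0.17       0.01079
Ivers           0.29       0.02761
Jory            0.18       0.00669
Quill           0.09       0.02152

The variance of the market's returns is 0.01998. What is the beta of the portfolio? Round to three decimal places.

β_Harlan = 0.00609 / 0.01998 = 0.3048
β_Bellamy = 0.01590 / 0.01998 = 0.7958
β_Norwood = 0.01079 / 0.01998 = 0.5400
β_Ivers = 0.02761 / 0.01998 = 1.3819
β_Jory = 0.00669 / 0.01998 = 0.3348
β_Quill = 0.02152 / 0.01998 = 1.0771
β_P = Σ w_i β_i = 0.14×0.3048 + 0.13×0.7958 + 0.17×0.5400 + 0.29×1.3819 + 0.18×0.3348 + 0.09×1.0771 = 0.7959

0.796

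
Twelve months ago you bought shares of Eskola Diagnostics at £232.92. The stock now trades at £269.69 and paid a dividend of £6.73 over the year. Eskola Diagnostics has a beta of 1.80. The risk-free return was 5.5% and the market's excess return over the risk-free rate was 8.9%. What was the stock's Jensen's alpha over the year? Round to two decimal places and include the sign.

Realised HPR = (P1 + D1 − P0) / P0 = (269.69 + 6.73 − 232.92) / 232.92 = 43.50 / 232.92 = 18.6759%
CAPM required = R_f + β·MRP = 5.5% + 1.80 × 8.9% = 21.5200%
α = realised − required = 18.6759% − 21.5200% = -2.84%

-2.84%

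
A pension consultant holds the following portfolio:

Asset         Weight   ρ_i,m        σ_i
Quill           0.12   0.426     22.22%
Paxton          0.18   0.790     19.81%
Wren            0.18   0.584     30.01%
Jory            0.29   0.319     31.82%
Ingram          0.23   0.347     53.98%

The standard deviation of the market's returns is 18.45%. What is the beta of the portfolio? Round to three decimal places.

0.778

β_Quill = 0.426 × 22.22% / 18.45% = 0.5130
β_Paxton = 0.790 × 19.81% / 18.45% = 0.8482
β_Wren = 0.584 × 30.01% / 18.45% = 0.9499
β_Jory = 0.319 × 31.82% / 18.45% = 0.5502
β_Ingram = 0.347 × 53.98% / 18.45% = 1.0152
β_P = Σ w_i β_i = 0.12×0.5130 + 0.18×0.8482 + 0.18×0.9499 + 0.29×0.5502 + 0.23×1.0152 = 0.7783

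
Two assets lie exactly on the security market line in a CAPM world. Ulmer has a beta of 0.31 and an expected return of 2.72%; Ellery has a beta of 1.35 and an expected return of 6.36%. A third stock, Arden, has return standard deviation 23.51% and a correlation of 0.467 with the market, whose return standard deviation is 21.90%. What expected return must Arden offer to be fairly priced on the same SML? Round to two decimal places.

MRP = (6.36% − 2.72%) / (1.35 − 0.31) = 3.5000%
R_f = 2.72% − 0.31 × 3.5000% = 1.6350%
β_Arden = ρ·σ_i/σ_m = 0.467 × 23.51 / 21.90 = 0.5013
E(R_Arden) = R_f + β × MRP = 1.6350% + 0.5013 × 3.5000% = 3.39%

3.39%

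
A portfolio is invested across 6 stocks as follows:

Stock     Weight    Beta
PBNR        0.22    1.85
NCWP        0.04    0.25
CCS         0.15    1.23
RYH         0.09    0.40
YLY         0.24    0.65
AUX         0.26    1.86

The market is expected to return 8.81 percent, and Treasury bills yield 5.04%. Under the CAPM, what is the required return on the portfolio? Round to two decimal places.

β_P = Σ w_i β_i = 0.22×1.85 + 0.04×0.25 + 0.15×1.23 + 0.09×0.40 + 0.24×0.65 + 0.26×1.86 = 1.2771
MRP = 8.81% − 5.04% = 3.77%
E(R_P) = R_f + β_P × MRP = 5.04% + 1.2771 × 3.77% = 9.85%

9.85%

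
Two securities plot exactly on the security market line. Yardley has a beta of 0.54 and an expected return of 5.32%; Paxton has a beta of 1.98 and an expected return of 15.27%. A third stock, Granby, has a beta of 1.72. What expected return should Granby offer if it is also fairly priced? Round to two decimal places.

13.47%

MRP (SML slope) = (15.27% − 5.32%) / (1.98 − 0.54) = 9.95% / 1.44 = 6.9097%
R_f (intercept) = 5.32% − 0.54 × 6.9097% = 1.5888%
E(R_Granby) = R_f + β × MRP = 1.5888% + 1.72 × 6.9097% = 13.47%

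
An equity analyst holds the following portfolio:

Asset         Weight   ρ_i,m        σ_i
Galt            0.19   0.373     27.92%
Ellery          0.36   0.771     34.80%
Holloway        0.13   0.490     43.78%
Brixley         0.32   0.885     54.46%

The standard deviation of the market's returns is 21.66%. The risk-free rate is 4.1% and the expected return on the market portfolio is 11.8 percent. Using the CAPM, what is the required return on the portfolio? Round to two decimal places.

14.71%

β_Galt = 0.373 × 27.92% / 21.66% = 0.4808
β_Ellery = 0.771 × 34.80% / 21.66% = 1.2387
β_Holloway = 0.490 × 43.78% / 21.66% = 0.9904
β_Brixley = 0.885 × 54.46% / 21.66% = 2.2252
β_P = Σ w_i β_i = 0.19×0.4808 + 0.36×1.2387 + 0.13×0.9904 + 0.32×2.2252 = 1.3781
MRP = 11.8% − 4.1% = 7.70%
E(R_P) = R_f + β_P × MRP = 4.1% + 1.3781 × 7.7% = 14.71%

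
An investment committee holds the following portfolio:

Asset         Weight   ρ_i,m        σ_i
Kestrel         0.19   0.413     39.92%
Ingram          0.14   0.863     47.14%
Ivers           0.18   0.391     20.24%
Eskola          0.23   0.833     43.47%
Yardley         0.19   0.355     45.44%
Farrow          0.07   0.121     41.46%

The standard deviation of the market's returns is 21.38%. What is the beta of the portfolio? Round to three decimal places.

1.029

β_Kestrel = 0.413 × 39.92% / 21.38% = 0.7711
β_Ingram = 0.863 × 47.14% / 21.38% = 1.9028
β_Ivers = 0.391 × 20.24% / 21.38% = 0.3702
β_Eskola = 0.833 × 43.47% / 21.38% = 1.6937
β_Yardley = 0.355 × 45.44% / 21.38% = 0.7545
β_Farrow = 0.121 × 41.46% / 21.38% = 0.2346
β_P = Σ w_i β_i = 0.19×0.7711 + 0.14×1.9028 + 0.18×0.3702 + 0.23×1.6937 + 0.19×0.7545 + 0.07×0.2346 = 1.0289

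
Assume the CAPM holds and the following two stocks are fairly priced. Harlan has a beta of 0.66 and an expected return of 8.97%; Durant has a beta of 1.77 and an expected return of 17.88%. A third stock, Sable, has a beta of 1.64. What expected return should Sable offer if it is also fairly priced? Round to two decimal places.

MRP (SML slope) = (17.88% − 8.97%) / (1.77 − 0.66) = 8.91% / 1.11 = 8.0270%
R_f (intercept) = 8.97% − 0.66 × 8.0270% = 3.6722%
E(R_Sable) = R_f + β × MRP = 3.6722% + 1.64 × 8.0270% = 16.84%

16.84%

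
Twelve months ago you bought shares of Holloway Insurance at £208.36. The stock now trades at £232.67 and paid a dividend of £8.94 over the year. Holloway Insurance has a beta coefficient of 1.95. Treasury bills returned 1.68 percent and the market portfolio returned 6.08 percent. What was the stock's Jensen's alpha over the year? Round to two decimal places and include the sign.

Realised HPR = (P1 + D1 − P0) / P0 = (232.67 + 8.94 − 208.36) / 208.36 = 33.25 / 208.36 = 15.9580%
MRP = 6.08% − 1.68% = 4.40%
CAPM required = R_f + β·MRP = 1.68% + 1.95 × 4.40% = 10.2600%
α = realised − required = 15.9580% − 10.2600% = +5.70%

+5.70%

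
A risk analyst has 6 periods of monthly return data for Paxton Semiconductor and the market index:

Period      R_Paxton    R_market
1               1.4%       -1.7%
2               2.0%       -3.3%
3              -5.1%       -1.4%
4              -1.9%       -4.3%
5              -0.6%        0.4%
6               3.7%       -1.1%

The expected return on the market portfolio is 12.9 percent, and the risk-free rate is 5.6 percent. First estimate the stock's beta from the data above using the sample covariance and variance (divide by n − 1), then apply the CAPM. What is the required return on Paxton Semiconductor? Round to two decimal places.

Mean R_i = (1.4 + 2.0 − 5.1 − 1.9 − 0.6 + 3.7) / 6 = -0.0833%
Mean R_m = (-1.7 − 3.3 − 1.4 − 4.3 + 0.4 − 1.1) / 6 = -1.9000%
Σ(R_i − R̄_i)(R_m − R̄_m) = 1.0700  ⇒  Cov = 1.0700 / 5 = 0.2140
Σ(R_m − R̄_m)² = 13.9400  ⇒  Var(R_m) = 13.9400 / 5 = 2.7880
β = Cov / Var(R_m) = 0.2140 / 2.7880 = 0.0768
MRP = 12.9% − 5.6% = 7.30%
E(R) = R_f + β × MRP = 5.6% + 0.0768 × 7.3% = 6.16%

6.16%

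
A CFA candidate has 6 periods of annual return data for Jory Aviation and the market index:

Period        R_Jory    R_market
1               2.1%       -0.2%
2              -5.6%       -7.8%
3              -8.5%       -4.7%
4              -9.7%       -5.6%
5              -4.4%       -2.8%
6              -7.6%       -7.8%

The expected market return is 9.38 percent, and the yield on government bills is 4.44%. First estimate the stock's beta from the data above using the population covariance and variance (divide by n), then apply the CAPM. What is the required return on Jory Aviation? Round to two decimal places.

Mean R_i = (2.1 − 5.6 − 8.5 − 9.7 − 4.4 − 7.6) / 6 = -5.6167%
Mean R_m = (-0.2 − 7.8 − 4.7 − 5.6 − 2.8 − 7.8) / 6 = -4.8167%
Σ(R_i − R̄_i)(R_m − R̄_m) = 46.8083  ⇒  Cov = 46.8083 / 6 = 7.8014
Σ(R_m − R̄_m)² = 43.8083  ⇒  Var(R_m) = 43.8083 / 6 = 7.3014
β = Cov / Var(R_m) = 7.8014 / 7.3014 = 1.0685
MRP = 9.38% − 4.44% = 4.94%
E(R) = R_f + β × MRP = 4.44% + 1.0685 × 4.94% = 9.72%

9.72%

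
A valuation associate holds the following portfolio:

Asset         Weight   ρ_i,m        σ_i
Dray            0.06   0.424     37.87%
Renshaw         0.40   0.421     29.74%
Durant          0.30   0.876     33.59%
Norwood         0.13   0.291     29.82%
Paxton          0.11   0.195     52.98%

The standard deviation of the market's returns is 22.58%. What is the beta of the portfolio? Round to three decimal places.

0.756

β_Dray = 0.424 × 37.87% / 22.58% = 0.7111
β_Renshaw = 0.421 × 29.74% / 22.58% = 0.5545
β_Durant = 0.876 × 33.59% / 22.58% = 1.3031
β_Norwood = 0.291 × 29.82% / 22.58% = 0.3843
β_Paxton = 0.195 × 52.98% / 22.58% = 0.4575
β_P = Σ w_i β_i = 0.06×0.7111 + 0.40×0.5545 + 0.30×1.3031 + 0.13×0.3843 + 0.11×0.4575 = 0.7557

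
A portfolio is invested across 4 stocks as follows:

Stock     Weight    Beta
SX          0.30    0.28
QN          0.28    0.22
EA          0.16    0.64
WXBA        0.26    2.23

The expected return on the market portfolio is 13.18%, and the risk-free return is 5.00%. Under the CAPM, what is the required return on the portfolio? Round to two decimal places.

β_P = Σ w_i β_i = 0.30×0.28 + 0.28×0.22 + 0.16×0.64 + 0.26×2.23 = 0.8278
MRP = 13.18% − 5.00% = 8.18%
E(R_P) = R_f + β_P × MRP = 5.00% + 0.8278 × 8.18% = 11.77%

11.77%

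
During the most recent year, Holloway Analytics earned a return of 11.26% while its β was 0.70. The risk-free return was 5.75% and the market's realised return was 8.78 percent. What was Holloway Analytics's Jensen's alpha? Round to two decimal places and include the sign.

Market excess return = 8.78% − 5.75% = 3.03%
CAPM benchmark = R_f + β(R_m − R_f) = 5.75% + 0.70 × 3.03% = 7.8710%
α = actual − benchmark = 11.26% − 7.8710% = +3.39%

+3.39%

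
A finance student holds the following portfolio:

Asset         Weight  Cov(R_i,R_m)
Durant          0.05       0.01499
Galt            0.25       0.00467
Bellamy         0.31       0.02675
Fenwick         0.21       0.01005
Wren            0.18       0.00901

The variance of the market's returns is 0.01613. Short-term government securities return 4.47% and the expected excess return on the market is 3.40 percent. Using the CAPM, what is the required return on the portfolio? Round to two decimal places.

β_Durant = 0.01499 / 0.01613 = 0.9293
β_Galt = 0.00467 / 0.01613 = 0.2895
β_Bellamy = 0.02675 / 0.01613 = 1.6584
β_Fenwick = 0.01005 / 0.01613 = 0.6231
β_Wren = 0.00901 / 0.01613 = 0.5586
β_P = Σ w_i β_i = 0.05×0.9293 + 0.25×0.2895 + 0.31×1.6584 + 0.21×0.6231 + 0.18×0.5586 = 0.8643
E(R_P) = R_f + β_P × MRP = 4.47% + 0.8643 × 3.40% = 7.41%

7.41%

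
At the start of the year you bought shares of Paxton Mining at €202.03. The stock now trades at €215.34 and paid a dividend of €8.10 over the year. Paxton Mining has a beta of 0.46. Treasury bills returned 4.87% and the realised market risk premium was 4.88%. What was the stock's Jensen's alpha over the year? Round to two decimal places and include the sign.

Realised HPR = (P1 + D1 − P0) / P0 = (215.34 + 8.10 − 202.03) / 202.03 = 21.41 / 202.03 = 10.5974%
CAPM required = R_f + β·MRP = 4.87% + 0.46 × 4.88% = 7.1148%
α = realised − required = 10.5974% − 7.1148% = +3.48%

+3.48%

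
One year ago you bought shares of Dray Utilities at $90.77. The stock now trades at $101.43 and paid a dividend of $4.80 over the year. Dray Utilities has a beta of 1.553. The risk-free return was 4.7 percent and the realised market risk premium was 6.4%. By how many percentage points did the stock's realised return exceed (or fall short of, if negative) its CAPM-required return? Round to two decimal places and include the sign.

+2.39%

Realised HPR = (P1 + D1 − P0) / P0 = (101.43 + 4.80 − 90.77) / 90.77 = 15.46 / 90.77 = 17.0321%
CAPM required = R_f + β·MRP = 4.7% + 1.553 × 6.4% = 14.6392%
α = realised − required = 17.0321% − 14.6392% = +2.39%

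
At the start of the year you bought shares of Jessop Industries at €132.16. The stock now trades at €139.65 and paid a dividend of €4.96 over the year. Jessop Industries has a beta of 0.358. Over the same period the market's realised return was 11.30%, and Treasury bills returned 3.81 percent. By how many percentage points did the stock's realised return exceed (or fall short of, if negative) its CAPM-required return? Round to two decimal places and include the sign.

+2.93%

Realised HPR = (P1 + D1 − P0) / P0 = (139.65 + 4.96 − 132.16) / 132.16 = 12.45 / 132.16 = 9.4204%
MRP = 11.30% − 3.81% = 7.49%
CAPM required = R_f + β·MRP = 3.81% + 0.358 × 7.49% = 6.49142%
α = realised − required = 9.4204% − 6.49142% = +2.93%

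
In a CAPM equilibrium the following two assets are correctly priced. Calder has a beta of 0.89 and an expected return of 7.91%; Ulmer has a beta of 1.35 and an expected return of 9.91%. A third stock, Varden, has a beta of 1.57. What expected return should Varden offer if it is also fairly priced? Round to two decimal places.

10.87%

MRP (SML slope) = (9.91% − 7.91%) / (1.35 − 0.89) = 2.00% / 0.46 = 4.3478%
R_f (intercept) = 7.91% − 0.89 × 4.3478% = 4.0405%
E(R_Varden) = R_f + β × MRP = 4.0405% + 1.57 × 4.3478% = 10.87%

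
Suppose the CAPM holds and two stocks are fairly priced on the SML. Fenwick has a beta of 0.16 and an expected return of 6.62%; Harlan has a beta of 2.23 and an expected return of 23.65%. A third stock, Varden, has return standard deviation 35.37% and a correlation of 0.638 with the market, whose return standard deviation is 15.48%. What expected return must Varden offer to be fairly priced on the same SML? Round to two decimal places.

MRP = (23.65% − 6.62%) / (2.23 − 0.16) = 8.2271%
R_f = 6.62% − 0.16 × 8.2271% = 5.3037%
β_Varden = ρ·σ_i/σ_m = 0.638 × 35.37 / 15.48 = 1.4578
E(R_Varden) = R_f + β × MRP = 5.3037% + 1.4578 × 8.2271% = 17.30%

17.30%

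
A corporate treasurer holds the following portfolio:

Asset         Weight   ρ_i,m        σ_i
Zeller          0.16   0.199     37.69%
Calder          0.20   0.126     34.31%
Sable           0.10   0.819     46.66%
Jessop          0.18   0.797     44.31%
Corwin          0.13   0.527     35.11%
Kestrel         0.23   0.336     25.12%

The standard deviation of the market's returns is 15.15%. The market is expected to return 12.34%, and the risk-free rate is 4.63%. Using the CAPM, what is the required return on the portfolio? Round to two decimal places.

β_Zeller = 0.199 × 37.69% / 15.15% = 0.4951
β_Calder = 0.126 × 34.31% / 15.15% = 0.2854
β_Sable = 0.819 × 46.66% / 15.15% = 2.5224
β_Jessop = 0.797 × 44.31% / 15.15% = 2.3310
β_Corwin = 0.527 × 35.11% / 15.15% = 1.2213
β_Kestrel = 0.336 × 25.12% / 15.15% = 0.5571
β_P = Σ w_i β_i = 0.16×0.4951 + 0.20×0.2854 + 0.10×2.5224 + 0.18×2.3310 + 0.13×1.2213 + 0.23×0.5571 = 1.0950
MRP = 12.34% − 4.63% = 7.71%
E(R_P) = R_f + β_P × MRP = 4.63% + 1.0950 × 7.71% = 13.07%

13.07%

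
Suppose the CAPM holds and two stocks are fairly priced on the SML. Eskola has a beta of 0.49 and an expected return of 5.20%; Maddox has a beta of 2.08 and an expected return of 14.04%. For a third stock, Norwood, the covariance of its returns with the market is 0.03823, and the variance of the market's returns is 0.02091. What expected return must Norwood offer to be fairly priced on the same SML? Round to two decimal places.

MRP = (14.04% − 5.20%) / (2.08 − 0.49) = 5.5597%
R_f = 5.20% − 0.49 × 5.5597% = 2.4757%
β_Norwood = Cov / Var(R_m) = 0.03823 / 0.02091 = 1.8283
E(R_Norwood) = R_f + β × MRP = 2.4757% + 1.8283 × 5.5597% = 12.64%

12.64%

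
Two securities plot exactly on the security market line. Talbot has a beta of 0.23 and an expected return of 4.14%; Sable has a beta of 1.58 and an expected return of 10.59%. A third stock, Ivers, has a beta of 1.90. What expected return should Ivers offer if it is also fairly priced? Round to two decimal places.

MRP (SML slope) = (10.59% − 4.14%) / (1.58 − 0.23) = 6.45% / 1.35 = 4.7778%
R_f (intercept) = 4.14% − 0.23 × 4.7778% = 3.0411%
E(R_Ivers) = R_f + β × MRP = 3.0411% + 1.90 × 4.7778% = 12.12%

12.12%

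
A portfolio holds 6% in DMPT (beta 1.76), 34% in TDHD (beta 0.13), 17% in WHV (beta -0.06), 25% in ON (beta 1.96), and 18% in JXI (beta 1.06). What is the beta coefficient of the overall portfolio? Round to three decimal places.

0.820

β_P = Σ w_i β_i = 0.06×1.76 + 0.34×0.13 + 0.17×-0.06 + 0.25×1.96 + 0.18×1.06 = 0.8204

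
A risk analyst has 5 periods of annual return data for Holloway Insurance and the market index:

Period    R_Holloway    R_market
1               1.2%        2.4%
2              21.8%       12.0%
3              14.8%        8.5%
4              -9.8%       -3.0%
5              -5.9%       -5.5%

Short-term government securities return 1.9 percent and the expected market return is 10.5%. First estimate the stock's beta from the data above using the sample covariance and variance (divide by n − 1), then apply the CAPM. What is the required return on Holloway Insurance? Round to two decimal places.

17.10%

Mean R_i = (1.2 + 21.8 + 14.8 − 9.8 − 5.9) / 5 = 4.4200%
Mean R_m = (2.4 + 12.0 + 8.5 − 3.0 − 5.5) / 5 = 2.8800%
Σ(R_i − R̄_i)(R_m − R̄_m) = 388.4820  ⇒  Cov = 388.4820 / 4 = 97.1205
Σ(R_m − R̄_m)² = 219.7880  ⇒  Var(R_m) = 219.7880 / 4 = 54.9470
β = Cov / Var(R_m) = 97.1205 / 54.9470 = 1.7675
MRP = 10.5% − 1.9% = 8.60%
E(R) = R_f + β × MRP = 1.9% + 1.7675 × 8.6% = 17.10%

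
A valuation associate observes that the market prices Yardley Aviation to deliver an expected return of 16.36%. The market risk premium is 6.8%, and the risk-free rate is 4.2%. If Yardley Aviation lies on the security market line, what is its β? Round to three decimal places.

1.788

β = (E(R) − R_f) / MRP = (16.36% − 4.2%) / 6.8% = 12.16% / 6.8% = 1.788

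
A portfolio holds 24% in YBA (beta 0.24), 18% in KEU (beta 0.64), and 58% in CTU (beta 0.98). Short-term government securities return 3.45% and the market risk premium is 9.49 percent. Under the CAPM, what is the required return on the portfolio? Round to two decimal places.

β_P = Σ w_i β_i = 0.24×0.24 + 0.18×0.64 + 0.58×0.98 = 0.7412
E(R_P) = R_f + β_P × MRP = 3.45% + 0.7412 × 9.49% = 10.48%

10.48%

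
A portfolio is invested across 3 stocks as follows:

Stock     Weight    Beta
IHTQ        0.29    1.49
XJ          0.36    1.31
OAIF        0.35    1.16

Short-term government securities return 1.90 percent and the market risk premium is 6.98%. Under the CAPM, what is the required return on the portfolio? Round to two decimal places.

β_P = Σ w_i β_i = 0.29×1.49 + 0.36×1.31 + 0.35×1.16 = 1.3097
E(R_P) = R_f + β_P × MRP = 1.90% + 1.3097 × 6.98% = 11.04%

11.04%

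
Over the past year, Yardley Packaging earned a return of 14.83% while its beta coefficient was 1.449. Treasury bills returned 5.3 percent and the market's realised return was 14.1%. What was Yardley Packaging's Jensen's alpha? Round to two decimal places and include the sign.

Market excess return = 14.1% − 5.3% = 8.80%
CAPM benchmark = R_f + β(R_m − R_f) = 5.3% + 1.449 × 8.8% = 18.0512%
α = actual − benchmark = 14.83% − 18.0512% = -3.22%

-3.22%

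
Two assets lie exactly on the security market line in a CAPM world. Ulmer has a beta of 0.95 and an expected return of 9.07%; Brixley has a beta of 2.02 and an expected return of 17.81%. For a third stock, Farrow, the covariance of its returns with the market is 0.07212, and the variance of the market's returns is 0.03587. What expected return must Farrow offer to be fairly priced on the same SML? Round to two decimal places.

MRP = (17.81% − 9.07%) / (2.02 − 0.95) = 8.1682%
R_f = 9.07% − 0.95 × 8.1682% = 1.3102%
β_Farrow = Cov / Var(R_m) = 0.07212 / 0.03587 = 2.0106
E(R_Farrow) = R_f + β × MRP = 1.3102% + 2.0106 × 8.1682% = 17.73%

17.73%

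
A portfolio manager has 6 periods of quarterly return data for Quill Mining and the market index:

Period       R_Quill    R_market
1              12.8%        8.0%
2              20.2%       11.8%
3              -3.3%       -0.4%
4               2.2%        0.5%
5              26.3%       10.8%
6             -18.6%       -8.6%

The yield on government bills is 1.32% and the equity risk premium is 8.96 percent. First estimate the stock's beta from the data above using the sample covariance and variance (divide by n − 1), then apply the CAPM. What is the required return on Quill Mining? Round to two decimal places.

Mean R_i = (12.8 + 20.2 − 3.3 + 2.2 + 26.3 − 18.6) / 6 = 6.6000%
Mean R_m = (8.0 + 11.8 − 0.4 + 0.5 + 10.8 − 8.6) / 6 = 3.6833%
Σ(R_i − R̄_i)(R_m − R̄_m) = 641.3200  ⇒  Cov = 641.3200 / 5 = 128.2640
Σ(R_m − R̄_m)² = 312.8483  ⇒  Var(R_m) = 312.8483 / 5 = 62.5697
β = Cov / Var(R_m) = 128.2640 / 62.5697 = 2.0499
E(R) = R_f + β × MRP = 1.32% + 2.0499 × 8.96% = 19.69%

19.69%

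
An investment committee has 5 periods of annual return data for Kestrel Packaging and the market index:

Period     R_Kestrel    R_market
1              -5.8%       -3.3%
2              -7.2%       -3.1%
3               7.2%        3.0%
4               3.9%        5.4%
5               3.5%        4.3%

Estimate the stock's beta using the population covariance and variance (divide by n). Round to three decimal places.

Mean R_i = (-5.8 − 7.2 + 7.2 + 3.9 + 3.5) / 5 = 0.3200%
Mean R_m = (-3.3 − 3.1 + 3.0 + 5.4 + 4.3) / 5 = 1.2600%
Σ(R_i − R̄_i)(R_m − R̄_m) = 97.1540  ⇒  Cov = 97.1540 / 5 = 19.4308
Σ(R_m − R̄_m)² = 69.2120  ⇒  Var(R_m) = 69.2120 / 5 = 13.8424
β = Cov / Var(R_m) = 19.4308 / 13.8424 = 1.4037

1.404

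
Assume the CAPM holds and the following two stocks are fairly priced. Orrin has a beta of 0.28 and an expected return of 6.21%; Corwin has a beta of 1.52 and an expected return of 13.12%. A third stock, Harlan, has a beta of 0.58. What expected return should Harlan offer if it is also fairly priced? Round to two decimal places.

7.88%

MRP (SML slope) = (13.12% − 6.21%) / (1.52 − 0.28) = 6.91% / 1.24 = 5.5726%
R_f (intercept) = 6.21% − 0.28 × 5.5726% = 4.6497%
E(R_Harlan) = R_f + β × MRP = 4.6497% + 0.58 × 5.5726% = 7.88%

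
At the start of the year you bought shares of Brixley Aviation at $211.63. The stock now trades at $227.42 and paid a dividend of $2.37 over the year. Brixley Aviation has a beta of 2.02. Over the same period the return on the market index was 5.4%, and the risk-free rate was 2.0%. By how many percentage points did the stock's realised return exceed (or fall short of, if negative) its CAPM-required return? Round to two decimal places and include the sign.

-0.29%

Realised HPR = (P1 + D1 − P0) / P0 = (227.42 + 2.37 − 211.63) / 211.63 = 18.16 / 211.63 = 8.5810%
MRP = 5.4% − 2.0% = 3.40%
CAPM required = R_f + β·MRP = 2.0% + 2.02 × 3.4% = 8.8680%
α = realised − required = 8.5810% − 8.8680% = -0.29%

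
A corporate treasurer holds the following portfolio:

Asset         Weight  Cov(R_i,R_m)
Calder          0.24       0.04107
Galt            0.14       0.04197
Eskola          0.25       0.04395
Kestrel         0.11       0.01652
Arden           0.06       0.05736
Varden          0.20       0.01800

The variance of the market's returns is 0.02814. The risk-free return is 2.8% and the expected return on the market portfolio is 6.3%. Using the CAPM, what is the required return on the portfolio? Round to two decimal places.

7.23%

β_Calder = 0.04107 / 0.02814 = 1.4595
β_Galt = 0.04197 / 0.02814 = 1.4915
β_Eskola = 0.04395 / 0.02814 = 1.5618
β_Kestrel = 0.01652 / 0.02814 = 0.5871
β_Arden = 0.05736 / 0.02814 = 2.0384
β_Varden = 0.01800 / 0.02814 = 0.6397
β_P = Σ w_i β_i = 0.24×1.4595 + 0.14×1.4915 + 0.25×1.5618 + 0.11×0.5871 + 0.06×2.0384 + 0.20×0.6397 = 1.2644
MRP = 6.3% − 2.8% = 3.50%
E(R_P) = R_f + β_P × MRP = 2.8% + 1.2644 × 3.5% = 7.23%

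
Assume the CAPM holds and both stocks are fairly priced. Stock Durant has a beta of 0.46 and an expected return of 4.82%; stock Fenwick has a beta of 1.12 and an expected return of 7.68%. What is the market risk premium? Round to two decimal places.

Both satisfy E(R) = R_f + β·MRP, so the slope of the SML is
MRP = (7.68% − 4.82%) / (1.12 − 0.46) = 2.86% / 0.66 = 4.3333%

4.33%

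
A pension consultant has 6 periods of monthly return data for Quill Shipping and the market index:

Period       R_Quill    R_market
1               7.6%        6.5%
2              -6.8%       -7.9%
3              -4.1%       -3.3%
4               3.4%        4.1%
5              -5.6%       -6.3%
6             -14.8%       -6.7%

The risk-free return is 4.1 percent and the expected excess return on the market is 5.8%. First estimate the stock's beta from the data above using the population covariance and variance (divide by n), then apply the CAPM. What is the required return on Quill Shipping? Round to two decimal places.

10.93%

Mean R_i = (7.6 − 6.8 − 4.1 + 3.4 − 5.6 − 14.8) / 6 = -3.3833%
Mean R_m = (6.5 − 7.9 − 3.3 + 4.1 − 6.3 − 6.7) / 6 = -2.2667%
Σ(R_i − R̄_i)(R_m − R̄_m) = 219.0167  ⇒  Cov = 219.0167 / 6 = 36.5028
Σ(R_m − R̄_m)² = 186.1133  ⇒  Var(R_m) = 186.1133 / 6 = 31.0189
β = Cov / Var(R_m) = 36.5028 / 31.0189 = 1.1768
E(R) = R_f + β × MRP = 4.1% + 1.1768 × 5.8% = 10.93%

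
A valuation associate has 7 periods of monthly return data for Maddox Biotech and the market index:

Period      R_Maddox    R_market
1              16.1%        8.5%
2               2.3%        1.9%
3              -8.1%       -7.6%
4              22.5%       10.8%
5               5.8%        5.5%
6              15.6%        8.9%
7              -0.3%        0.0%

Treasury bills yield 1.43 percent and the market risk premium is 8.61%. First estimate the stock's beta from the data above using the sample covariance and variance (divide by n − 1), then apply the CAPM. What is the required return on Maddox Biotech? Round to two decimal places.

15.36%

Mean R_i = (16.1 + 2.3 − 8.1 + 22.5 + 5.8 + 15.6 − 0.3) / 7 = 7.7000%
Mean R_m = (8.5 + 1.9 − 7.6 + 10.8 + 5.5 + 8.9 + 0.0) / 7 = 4.0000%
Σ(R_i − R̄_i)(R_m − R̄_m) = 400.9200  ⇒  Cov = 400.9200 / 6 = 66.8200
Σ(R_m − R̄_m)² = 247.7200  ⇒  Var(R_m) = 247.7200 / 6 = 41.2867
β = Cov / Var(R_m) = 66.8200 / 41.2867 = 1.6184
E(R) = R_f + β × MRP = 1.43% + 1.6184 × 8.61% = 15.36%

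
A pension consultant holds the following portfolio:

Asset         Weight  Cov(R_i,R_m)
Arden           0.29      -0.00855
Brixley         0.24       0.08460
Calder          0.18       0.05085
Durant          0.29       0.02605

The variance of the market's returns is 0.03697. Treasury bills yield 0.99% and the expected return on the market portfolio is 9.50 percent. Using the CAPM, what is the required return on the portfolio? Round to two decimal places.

8.94%

β_Arden = -0.00855 / 0.03697 = -0.2313
β_Brixley = 0.08460 / 0.03697 = 2.2883
β_Calder = 0.05085 / 0.03697 = 1.3754
β_Durant = 0.02605 / 0.03697 = 0.7046
β_P = Σ w_i β_i = 0.29×-0.2313 + 0.24×2.2883 + 0.18×1.3754 + 0.29×0.7046 = 0.9340
MRP = 9.50% − 0.99% = 8.51%
E(R_P) = R_f + β_P × MRP = 0.99% + 0.9340 × 8.51% = 8.94%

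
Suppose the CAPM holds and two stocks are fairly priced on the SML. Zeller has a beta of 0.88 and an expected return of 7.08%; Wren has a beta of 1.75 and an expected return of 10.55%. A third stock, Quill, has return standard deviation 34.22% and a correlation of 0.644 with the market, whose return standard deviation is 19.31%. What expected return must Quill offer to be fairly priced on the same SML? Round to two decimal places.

MRP = (10.55% − 7.08%) / (1.75 − 0.88) = 3.9885%
R_f = 7.08% − 0.88 × 3.9885% = 3.5701%
β_Quill = ρ·σ_i/σ_m = 0.644 × 34.22 / 19.31 = 1.1413
E(R_Quill) = R_f + β × MRP = 3.5701% + 1.1413 × 3.9885% = 8.12%

8.12%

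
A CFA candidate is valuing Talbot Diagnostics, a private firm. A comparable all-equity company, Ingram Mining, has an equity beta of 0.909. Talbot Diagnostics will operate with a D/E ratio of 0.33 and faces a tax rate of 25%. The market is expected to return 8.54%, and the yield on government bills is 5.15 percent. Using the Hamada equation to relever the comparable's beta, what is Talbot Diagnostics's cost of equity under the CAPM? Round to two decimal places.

8.99%

β_L = β_U × [1 + (1 − t)(D/E)] = 0.909 × [1 + (1 − 0.25) × 0.33]
    = 0.909 × [1 + 0.75 × 0.33] = 0.909 × 1.2475 = 1.1340
MRP = 8.54% − 5.15% = 3.39%
E(R) = R_f + β_L × MRP = 5.15% + 1.1340 × 3.39% = 8.99%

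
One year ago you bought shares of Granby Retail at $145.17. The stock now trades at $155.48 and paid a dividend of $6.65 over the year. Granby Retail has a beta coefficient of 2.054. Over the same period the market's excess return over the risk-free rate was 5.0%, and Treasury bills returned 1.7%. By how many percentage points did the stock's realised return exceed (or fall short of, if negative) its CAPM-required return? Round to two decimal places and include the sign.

Realised HPR = (P1 + D1 − P0) / P0 = (155.48 + 6.65 − 145.17) / 145.17 = 16.96 / 145.17 = 11.6829%
CAPM required = R_f + β·MRP = 1.7% + 2.054 × 5.0% = 11.9700%
α = realised − required = 11.6829% − 11.9700% = -0.29%

-0.29%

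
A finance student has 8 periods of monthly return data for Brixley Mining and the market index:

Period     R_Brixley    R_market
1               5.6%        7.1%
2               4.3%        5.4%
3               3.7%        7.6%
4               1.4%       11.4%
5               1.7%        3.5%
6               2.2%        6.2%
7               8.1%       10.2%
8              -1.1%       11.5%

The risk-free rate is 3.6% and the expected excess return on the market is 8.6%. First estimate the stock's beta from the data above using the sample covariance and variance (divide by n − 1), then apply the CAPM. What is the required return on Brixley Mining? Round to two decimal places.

2.59%

Mean R_i = (5.6 + 4.3 + 3.7 + 1.4 + 1.7 + 2.2 + 8.1 − 1.1) / 8 = 3.2375%
Mean R_m = (7.1 + 5.4 + 7.6 + 11.4 + 3.5 + 6.2 + 10.2 + 11.5) / 8 = 7.8625%
Σ(R_i − R̄_i)(R_m − R̄_m) = -7.0188  ⇒  Cov = -7.0188 / 7 = -1.0027
Σ(R_m − R̄_m)² = 59.7188  ⇒  Var(R_m) = 59.7188 / 7 = 8.5313
β = Cov / Var(R_m) = -1.0027 / 8.5313 = -0.1175
E(R) = R_f + β × MRP = 3.6% + -0.1175 × 8.6% = 2.59%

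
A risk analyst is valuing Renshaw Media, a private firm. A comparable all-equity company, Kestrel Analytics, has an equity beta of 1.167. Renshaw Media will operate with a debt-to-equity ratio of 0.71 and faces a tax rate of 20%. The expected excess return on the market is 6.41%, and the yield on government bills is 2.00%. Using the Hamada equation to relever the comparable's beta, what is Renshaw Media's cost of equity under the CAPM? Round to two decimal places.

13.73%

β_L = β_U × [1 + (1 − t)(D/E)] = 1.167 × [1 + (1 − 0.20) × 0.71]
    = 1.167 × [1 + 0.80 × 0.71] = 1.167 × 1.5680 = 1.8299
E(R) = R_f + β_L × MRP = 2.00% + 1.8299 × 6.41% = 13.73%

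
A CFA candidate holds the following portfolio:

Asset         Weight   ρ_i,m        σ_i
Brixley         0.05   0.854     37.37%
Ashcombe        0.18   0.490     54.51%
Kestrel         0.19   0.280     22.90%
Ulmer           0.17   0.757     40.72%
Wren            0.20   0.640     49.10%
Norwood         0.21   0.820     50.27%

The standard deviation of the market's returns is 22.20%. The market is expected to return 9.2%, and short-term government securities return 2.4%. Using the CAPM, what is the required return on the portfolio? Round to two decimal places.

β_Brixley = 0.854 × 37.37% / 22.20% = 1.4376
β_Ashcombe = 0.490 × 54.51% / 22.20% = 1.2031
β_Kestrel = 0.280 × 22.90% / 22.20% = 0.2888
β_Ulmer = 0.757 × 40.72% / 22.20% = 1.3885
β_Wren = 0.640 × 49.10% / 22.20% = 1.4155
β_Norwood = 0.820 × 50.27% / 22.20% = 1.8568
β_P = Σ w_i β_i = 0.05×1.4376 + 0.18×1.2031 + 0.19×0.2888 + 0.17×1.3885 + 0.20×1.4155 + 0.21×1.8568 = 1.2524
MRP = 9.2% − 2.4% = 6.80%
E(R_P) = R_f + β_P × MRP = 2.4% + 1.2524 × 6.8% = 10.92%

10.92%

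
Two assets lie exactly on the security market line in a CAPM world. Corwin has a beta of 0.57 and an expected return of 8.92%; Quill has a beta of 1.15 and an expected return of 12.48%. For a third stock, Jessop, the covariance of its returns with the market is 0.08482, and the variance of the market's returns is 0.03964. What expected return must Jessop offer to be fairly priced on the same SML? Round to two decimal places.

MRP = (12.48% − 8.92%) / (1.15 − 0.57) = 6.1379%
R_f = 8.92% − 0.57 × 6.1379% = 5.4214%
β_Jessop = Cov / Var(R_m) = 0.08482 / 0.03964 = 2.1398
E(R_Jessop) = R_f + β × MRP = 5.4214% + 2.1398 × 6.1379% = 18.56%

18.56%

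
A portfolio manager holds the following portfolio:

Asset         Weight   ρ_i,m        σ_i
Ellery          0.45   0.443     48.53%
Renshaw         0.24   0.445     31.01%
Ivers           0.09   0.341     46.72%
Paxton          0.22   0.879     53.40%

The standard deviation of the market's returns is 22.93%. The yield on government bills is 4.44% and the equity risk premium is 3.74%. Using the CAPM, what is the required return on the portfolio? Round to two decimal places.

β_Ellery = 0.443 × 48.53% / 22.93% = 0.9376
β_Renshaw = 0.445 × 31.01% / 22.93% = 0.6018
β_Ivers = 0.341 × 46.72% / 22.93% = 0.6948
β_Paxton = 0.879 × 53.40% / 22.93% = 2.0470
β_P = Σ w_i β_i = 0.45×0.9376 + 0.24×0.6018 + 0.09×0.6948 + 0.22×2.0470 = 1.0792
E(R_P) = R_f + β_P × MRP = 4.44% + 1.0792 × 3.74% = 8.48%

8.48%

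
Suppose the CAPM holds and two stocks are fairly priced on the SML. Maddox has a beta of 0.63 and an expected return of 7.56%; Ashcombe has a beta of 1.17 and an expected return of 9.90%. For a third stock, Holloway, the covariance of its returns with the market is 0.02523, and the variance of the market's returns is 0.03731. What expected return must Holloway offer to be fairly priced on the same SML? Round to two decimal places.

7.76%

MRP = (9.90% − 7.56%) / (1.17 − 0.63) = 4.3333%
R_f = 7.56% − 0.63 × 4.3333% = 4.8300%
β_Holloway = Cov / Var(R_m) = 0.02523 / 0.03731 = 0.6762
E(R_Holloway) = R_f + β × MRP = 4.8300% + 0.6762 × 4.3333% = 7.76%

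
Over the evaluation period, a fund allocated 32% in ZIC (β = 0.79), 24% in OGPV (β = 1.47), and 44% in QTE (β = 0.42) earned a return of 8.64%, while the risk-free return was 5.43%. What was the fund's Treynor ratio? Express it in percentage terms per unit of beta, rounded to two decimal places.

4.06%

β_P = 0.32×0.79 + 0.24×1.47 + 0.44×0.42 = 0.7904
Treynor = (R_P − R_f) / β_P = (8.64% − 5.43%) / 0.7904 = 3.21% / 0.7904 = 4.06%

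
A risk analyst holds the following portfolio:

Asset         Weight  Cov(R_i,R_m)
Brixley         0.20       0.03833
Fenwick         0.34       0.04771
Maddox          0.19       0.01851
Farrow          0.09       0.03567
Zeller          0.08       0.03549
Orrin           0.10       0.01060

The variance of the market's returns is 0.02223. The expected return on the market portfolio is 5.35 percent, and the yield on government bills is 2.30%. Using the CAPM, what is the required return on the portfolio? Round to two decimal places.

7.04%

β_Brixley = 0.03833 / 0.02223 = 1.7242
β_Fenwick = 0.04771 / 0.02223 = 2.1462
β_Maddox = 0.01851 / 0.02223 = 0.8327
β_Farrow = 0.03567 / 0.02223 = 1.6046
β_Zeller = 0.03549 / 0.02223 = 1.5965
β_Orrin = 0.01060 / 0.02223 = 0.4768
β_P = Σ w_i β_i = 0.20×1.7242 + 0.34×2.1462 + 0.19×0.8327 + 0.09×1.6046 + 0.08×1.5965 + 0.10×0.4768 = 1.5526
MRP = 5.35% − 2.30% = 3.05%
E(R_P) = R_f + β_P × MRP = 2.30% + 1.5526 × 3.05% = 7.04%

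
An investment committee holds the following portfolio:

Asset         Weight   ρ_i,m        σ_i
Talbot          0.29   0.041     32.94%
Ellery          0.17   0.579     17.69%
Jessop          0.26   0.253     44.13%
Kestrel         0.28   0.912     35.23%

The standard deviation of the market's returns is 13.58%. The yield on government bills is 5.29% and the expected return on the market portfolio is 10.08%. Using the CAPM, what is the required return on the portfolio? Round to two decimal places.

β_Talbot = 0.041 × 32.94% / 13.58% = 0.0995
β_Ellery = 0.579 × 17.69% / 13.58% = 0.7542
β_Jessop = 0.253 × 44.13% / 13.58% = 0.8222
β_Kestrel = 0.912 × 35.23% / 13.58% = 2.3660
β_P = Σ w_i β_i = 0.29×0.0995 + 0.17×0.7542 + 0.26×0.8222 + 0.28×2.3660 = 1.0333
MRP = 10.08% − 5.29% = 4.79%
E(R_P) = R_f + β_P × MRP = 5.29% + 1.0333 × 4.79% = 10.24%

10.24%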